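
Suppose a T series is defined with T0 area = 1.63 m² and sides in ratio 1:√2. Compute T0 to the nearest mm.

1074 × 1518 mm

Let the short side be w mm. Then w · w√2 = 1.63 m² = 1,630,000 mm².
w² = 1,630,000/√2, so w ≈ 1073.6 mm; long side = w√2 ≈ 1518.3 mm.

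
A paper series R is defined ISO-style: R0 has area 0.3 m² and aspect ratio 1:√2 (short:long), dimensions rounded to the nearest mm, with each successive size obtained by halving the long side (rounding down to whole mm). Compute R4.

Let R0's short side be w mm. w · w√2 = 0.3 m² = 300,000 mm², so w ≈ 460.6 mm and w√2 ≈ 651.4 mm → R0 = 461 × 651 mm.
R1: ⌊651/2⌋ × 461 = 325 × 461 mm
R2: ⌊461/2⌋ × 325 = 230 × 325 mm
R3: ⌊325/2⌋ × 230 = 162 × 230 mm
R4: ⌊230/2⌋ × 162 = 115 × 162 mm

115 × 162 mm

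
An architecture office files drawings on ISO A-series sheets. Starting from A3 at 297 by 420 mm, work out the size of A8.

52 × 74 mm

A4: ⌊420/2⌋ × 297 = 210 × 297 mm
A5: ⌊297/2⌋ × 210 = 148 × 210 mm
A6: ⌊210/2⌋ × 148 = 105 × 148 mm
A7: ⌊148/2⌋ × 105 = 74 × 105 mm
A8: ⌊105/2⌋ × 74 = 52 × 74 mm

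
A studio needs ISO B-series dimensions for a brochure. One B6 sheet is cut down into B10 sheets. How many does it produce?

16

Each ISO step halves the sheet: 1 × B6 → 2 × B7 → 4 × B8 → 8 × B9 → …
From B6 to B10 is 4 halving steps: 2^4 = 16.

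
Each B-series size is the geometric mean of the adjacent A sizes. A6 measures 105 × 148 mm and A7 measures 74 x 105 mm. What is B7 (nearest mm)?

88 × 125 mm

Short side: √(105 · 74) = √7770 ≈ 88.1 → 88 mm
Long side: √(148 · 105) = √15540 ≈ 124.7 → 125 mm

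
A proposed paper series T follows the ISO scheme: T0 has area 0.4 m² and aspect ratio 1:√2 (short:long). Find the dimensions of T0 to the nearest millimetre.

Let the short side be w mm. Then w · w√2 = 0.4 m² = 400,000 mm².
w² = 400,000/√2, so w ≈ 531.8 mm; long side = w√2 ≈ 752.1 mm.

532 × 752 mm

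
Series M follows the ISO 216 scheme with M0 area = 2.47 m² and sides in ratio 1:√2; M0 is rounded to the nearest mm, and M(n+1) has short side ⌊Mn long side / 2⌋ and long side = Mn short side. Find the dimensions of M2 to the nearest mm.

Let M0's short side be w mm. w · w√2 = 2.47 m² = 2,470,000 mm², so w ≈ 1321.6 mm and w√2 ≈ 1869.0 mm → M0 = 1322 × 1869 mm.
M1: ⌊1869/2⌋ × 1322 = 934 × 1322 mm
M2: ⌊1322/2⌋ × 934 = 661 × 934 mm

661 × 934 mm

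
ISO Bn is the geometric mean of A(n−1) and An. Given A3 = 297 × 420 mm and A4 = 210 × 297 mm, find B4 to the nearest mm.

Short side: √(297 · 210) = √62370 ≈ 249.7 → 250 mm
Long side: √(420 · 297) = √124740 ≈ 353.2 → 353 mm

250 × 353 mm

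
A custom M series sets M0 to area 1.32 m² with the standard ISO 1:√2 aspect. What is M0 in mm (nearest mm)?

966 × 1366 mm

Let the short side be w mm. Then w · w√2 = 1.32 m² = 1,320,000 mm².
w² = 1,320,000/√2, so w ≈ 966.1 mm; long side = w√2 ≈ 1366.3 mm.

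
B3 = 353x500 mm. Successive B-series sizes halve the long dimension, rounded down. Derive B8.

62 × 88 mm

B4: ⌊500/2⌋ × 353 = 250 × 353 mm
B5: ⌊353/2⌋ × 250 = 176 × 250 mm
B6: ⌊250/2⌋ × 176 = 125 × 176 mm
B7: ⌊176/2⌋ × 125 = 88 × 125 mm
B8: ⌊125/2⌋ × 88 = 62 × 88 mm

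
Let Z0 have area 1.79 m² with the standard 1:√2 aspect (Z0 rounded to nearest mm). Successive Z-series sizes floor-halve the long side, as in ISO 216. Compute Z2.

562 × 795 mm

Let Z0's short side be w mm. w · w√2 = 1.79 m² = 1,790,000 mm², so w ≈ 1125.0 mm and w√2 ≈ 1591.1 mm → Z0 = 1125 × 1591 mm.
Z1: ⌊1591/2⌋ × 1125 = 795 × 1125 mm
Z2: ⌊1125/2⌋ × 795 = 562 × 795 mm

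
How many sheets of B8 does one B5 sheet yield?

B5 = 176 × 250 mm; B8 = 62 × 88 mm.
Each halving step doubles the count; 3 steps from B5 to B8.
2^3 = 8.

8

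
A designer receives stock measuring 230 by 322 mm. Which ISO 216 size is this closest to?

C4 (229 × 324 mm)

Aspect ratio 322/230 ≈ 1.400 — close to the ISO √2 ≈ 1.414.
In the C-series (envelope sizes, between A and B): C4 = 229 × 324 mm.
Off by 3 mm total — nearest standard size.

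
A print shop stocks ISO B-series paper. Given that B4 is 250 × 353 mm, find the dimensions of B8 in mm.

62 × 88 mm

B5: ⌊353/2⌋ × 250 = 176 × 250 mm
B6: ⌊250/2⌋ × 176 = 125 × 176 mm
B7: ⌊176/2⌋ × 125 = 88 × 125 mm
B8: ⌊125/2⌋ × 88 = 62 × 88 mm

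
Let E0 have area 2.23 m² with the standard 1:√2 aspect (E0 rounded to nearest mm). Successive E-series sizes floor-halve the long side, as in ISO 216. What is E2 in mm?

628 × 888 mm

Let E0's short side be w mm. w · w√2 = 2.23 m² = 2,230,000 mm², so w ≈ 1255.7 mm and w√2 ≈ 1775.9 mm → E0 = 1256 × 1776 mm.
E1: ⌊1776/2⌋ × 1256 = 888 × 1256 mm
E2: ⌊1256/2⌋ × 888 = 628 × 888 mm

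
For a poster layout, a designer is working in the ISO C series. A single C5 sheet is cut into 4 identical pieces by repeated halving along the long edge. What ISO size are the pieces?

4 = 2^2, so 2 halving steps.
C5 → C6 → … → C7 after 2 steps.

C7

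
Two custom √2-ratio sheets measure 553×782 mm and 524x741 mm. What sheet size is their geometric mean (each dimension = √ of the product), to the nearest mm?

538 × 761 mm

Short side: √(553 · 524) = √289772 ≈ 538.3 → 538 mm
Long side: √(782 · 741) = √579462 ≈ 761.2 → 761 mm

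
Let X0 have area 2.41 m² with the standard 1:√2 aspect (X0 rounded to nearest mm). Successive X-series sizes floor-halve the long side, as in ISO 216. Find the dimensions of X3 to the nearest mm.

Let X0's short side be w mm. w · w√2 = 2.41 m² = 2,410,000 mm², so w ≈ 1305.4 mm and w√2 ≈ 1846.1 mm → X0 = 1305 × 1846 mm.
X1: ⌊1846/2⌋ × 1305 = 923 × 1305 mm
X2: ⌊1305/2⌋ × 923 = 652 × 923 mm
X3: ⌊923/2⌋ × 652 = 461 × 652 mm

461 × 652 mm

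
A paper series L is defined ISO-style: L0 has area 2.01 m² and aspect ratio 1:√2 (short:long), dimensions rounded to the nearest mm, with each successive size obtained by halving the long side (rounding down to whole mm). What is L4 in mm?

Let L0's short side be w mm. w · w√2 = 2.01 m² = 2,010,000 mm², so w ≈ 1192.2 mm and w√2 ≈ 1686.0 mm → L0 = 1192 × 1686 mm.
L1: ⌊1686/2⌋ × 1192 = 843 × 1192 mm
L2: ⌊1192/2⌋ × 843 = 596 × 843 mm
L3: ⌊843/2⌋ × 596 = 421 × 596 mm
L4: ⌊596/2⌋ × 421 = 298 × 421 mm

298 × 421 mm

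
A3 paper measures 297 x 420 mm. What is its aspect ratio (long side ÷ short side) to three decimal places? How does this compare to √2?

1.414

420 / 297 = 1.414
Matches √2 ≈ 1.414 — the ISO 216 defining ratio.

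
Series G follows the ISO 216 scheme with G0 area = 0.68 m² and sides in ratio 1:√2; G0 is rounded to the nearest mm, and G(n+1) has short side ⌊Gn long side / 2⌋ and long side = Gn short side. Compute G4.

173 × 245 mm

Let G0's short side be w mm. w · w√2 = 0.68 m² = 680,000 mm², so w ≈ 693.4 mm and w√2 ≈ 980.6 mm → G0 = 693 × 981 mm.
G1: ⌊981/2⌋ × 693 = 490 × 693 mm
G2: ⌊693/2⌋ × 490 = 346 × 490 mm
G3: ⌊490/2⌋ × 346 = 245 × 346 mm
G4: ⌊346/2⌋ × 245 = 173 × 245 mm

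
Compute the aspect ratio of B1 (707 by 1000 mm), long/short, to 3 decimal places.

1.414

1000 / 707 = 1.414
Matches √2 ≈ 1.414 — the ISO 216 defining ratio.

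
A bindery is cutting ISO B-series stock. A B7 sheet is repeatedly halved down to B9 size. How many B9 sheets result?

Each ISO step halves the sheet: 1 × B7 → 2 × B8 → 4 × B9
From B7 to B9 is 2 halving steps: 2^2 = 4.

4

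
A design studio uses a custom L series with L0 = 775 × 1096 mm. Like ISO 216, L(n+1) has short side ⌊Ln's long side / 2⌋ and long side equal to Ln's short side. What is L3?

L1: ⌊1096/2⌋ × 775 = 548 × 775 mm
L2: ⌊775/2⌋ × 548 = 387 × 548 mm
L3: ⌊548/2⌋ × 387 = 274 × 387 mm

274 × 387 mm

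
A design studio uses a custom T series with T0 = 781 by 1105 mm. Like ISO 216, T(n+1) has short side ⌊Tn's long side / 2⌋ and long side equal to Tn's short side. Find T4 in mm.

T1 = 552 × 781 mm (from T0 by 1 halving).
T2: ⌊781/2⌋ × 552 = 390 × 552 mm
T3: ⌊552/2⌋ × 390 = 276 × 390 mm
T4: ⌊390/2⌋ × 276 = 195 × 276 mm

195 × 276 mm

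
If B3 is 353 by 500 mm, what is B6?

125 × 176 mm

B4: ⌊500/2⌋ × 353 = 250 × 353 mm
B5: ⌊353/2⌋ × 250 = 176 × 250 mm
B6: ⌊250/2⌋ × 176 = 125 × 176 mm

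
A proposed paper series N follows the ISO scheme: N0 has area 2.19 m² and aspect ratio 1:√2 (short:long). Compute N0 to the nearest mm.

1244 × 1760 mm

Let the short side be w mm. Then w · w√2 = 2.19 m² = 2,190,000 mm².
w² = 2,190,000/√2, so w ≈ 1244.4 mm; long side = w√2 ≈ 1759.9 mm.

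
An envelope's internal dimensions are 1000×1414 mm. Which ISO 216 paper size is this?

Aspect ratio 1414/1000 ≈ 1.414 — close to the ISO √2 ≈ 1.414.
In the B-series (B0 = 1000 × 1414 mm): B0 = 1000 × 1414 mm.

B0 (1000 × 1414 mm)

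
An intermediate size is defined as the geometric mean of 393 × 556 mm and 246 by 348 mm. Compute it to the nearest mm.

Short side: √(393 · 246) = √96678 ≈ 310.9 → 311 mm
Long side: √(556 · 348) = √193488 ≈ 439.9 → 440 mm

311 × 440 mm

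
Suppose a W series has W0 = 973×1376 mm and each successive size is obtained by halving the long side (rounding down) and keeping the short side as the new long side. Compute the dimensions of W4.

243 × 344 mm

W1: ⌊1376/2⌋ × 973 = 688 × 973 mm
W2: ⌊973/2⌋ × 688 = 486 × 688 mm
W3: ⌊688/2⌋ × 486 = 344 × 486 mm
W4: ⌊486/2⌋ × 344 = 243 × 344 mm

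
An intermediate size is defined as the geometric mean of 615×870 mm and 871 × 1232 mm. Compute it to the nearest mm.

Short side: √(615 · 871) = √535665 ≈ 731.9 → 732 mm
Long side: √(870 · 1232) = √1071840 ≈ 1035.3 → 1035 mm

732 × 1035 mm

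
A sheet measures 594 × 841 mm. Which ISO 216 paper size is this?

Aspect ratio 841/594 ≈ 1.416 — close to the ISO √2 ≈ 1.414.
In the A-series (A0 area = 1 m²): A1 = 594 × 841 mm.

A1 (594 × 841 mm)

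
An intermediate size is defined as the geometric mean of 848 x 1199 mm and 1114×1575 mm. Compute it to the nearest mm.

972 × 1374 mm

Short side: √(848 · 1114) = √944672 ≈ 971.9 → 972 mm
Long side: √(1199 · 1575) = √1888425 ≈ 1374.2 → 1374 mm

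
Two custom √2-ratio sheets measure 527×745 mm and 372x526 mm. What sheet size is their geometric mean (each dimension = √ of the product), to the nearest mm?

Short side: √(527 · 372) = √196044 ≈ 442.8 → 443 mm
Long side: √(745 · 526) = √391870 ≈ 626.0 → 626 mm

443 × 626 mm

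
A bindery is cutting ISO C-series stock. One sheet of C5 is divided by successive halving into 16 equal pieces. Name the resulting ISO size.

16 = 2^4, so 4 halving steps.
C5 → C6 → … → C9 after 4 steps.

C9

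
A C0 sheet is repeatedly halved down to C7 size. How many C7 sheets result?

Each ISO step halves the sheet: 1 × C0 → 2 × C1 → 4 × C2 → 8 × C3 → …
From C0 to C7 is 7 halving steps: 2^7 = 128.

128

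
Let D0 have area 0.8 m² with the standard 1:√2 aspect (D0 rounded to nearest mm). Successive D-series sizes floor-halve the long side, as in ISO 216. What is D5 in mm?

Let D0's short side be w mm. w · w√2 = 0.8 m² = 800,000 mm², so w ≈ 752.1 mm and w√2 ≈ 1063.7 mm → D0 = 752 × 1064 mm.
D1: ⌊1064/2⌋ × 752 = 532 × 752 mm
D2: ⌊752/2⌋ × 532 = 376 × 532 mm
D3: ⌊532/2⌋ × 376 = 266 × 376 mm
D4: ⌊376/2⌋ × 266 = 188 × 266 mm
D5: ⌊266/2⌋ × 188 = 133 × 188 mm

133 × 188 mm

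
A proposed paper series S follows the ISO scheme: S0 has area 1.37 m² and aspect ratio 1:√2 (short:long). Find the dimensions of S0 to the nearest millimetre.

984 × 1392 mm

Let the short side be w mm. Then w · w√2 = 1.37 m² = 1,370,000 mm².
w² = 1,370,000/√2, so w ≈ 984.2 mm; long side = w√2 ≈ 1391.9 mm.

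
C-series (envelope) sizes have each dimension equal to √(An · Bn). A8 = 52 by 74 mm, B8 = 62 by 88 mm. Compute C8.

57 × 81 mm

Short side: √(52 · 62) = √3224 ≈ 56.8 → 57 mm
Long side: √(74 · 88) = √6512 ≈ 80.7 → 81 mm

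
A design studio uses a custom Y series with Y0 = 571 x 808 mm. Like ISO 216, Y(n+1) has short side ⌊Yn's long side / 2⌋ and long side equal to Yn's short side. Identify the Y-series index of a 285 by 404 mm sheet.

Y0: 571 × 808 mm
Y1: 404 × 571 mm
Y2: 285 × 404 mm
Y3: 202 × 285 mm
→ matches Y2.

Y2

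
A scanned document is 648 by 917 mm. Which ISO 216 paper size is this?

C1 (648 × 917 mm)

Aspect ratio 917/648 ≈ 1.415 — close to the ISO √2 ≈ 1.414.
In the C-series (envelope sizes, between A and B): C1 = 648 × 917 mm.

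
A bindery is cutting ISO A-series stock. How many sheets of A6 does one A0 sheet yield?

64

Each ISO step halves the sheet: 1 × A0 → 2 × A1 → 4 × A2 → 8 × A3 → …
From A0 to A6 is 6 halving steps: 2^6 = 64.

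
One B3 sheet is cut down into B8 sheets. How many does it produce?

32

Each ISO step halves the sheet: 1 × B3 → 2 × B4 → 4 × B5 → 8 × B6 → …
From B3 to B8 is 5 halving steps: 2^5 = 32.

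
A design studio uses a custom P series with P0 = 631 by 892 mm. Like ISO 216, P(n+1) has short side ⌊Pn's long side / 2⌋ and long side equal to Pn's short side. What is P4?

P1 = 446 × 631 mm (from P0 by 1 halving).
P2: ⌊631/2⌋ × 446 = 315 × 446 mm
P3: ⌊446/2⌋ × 315 = 223 × 315 mm
P4: ⌊315/2⌋ × 223 = 157 × 223 mm

157 × 223 mm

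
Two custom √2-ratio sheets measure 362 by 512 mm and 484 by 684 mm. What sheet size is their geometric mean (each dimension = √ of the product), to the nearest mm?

Short side: √(362 · 484) = √175208 ≈ 418.6 → 419 mm
Long side: √(512 · 684) = √350208 ≈ 591.8 → 592 mm

419 × 592 mm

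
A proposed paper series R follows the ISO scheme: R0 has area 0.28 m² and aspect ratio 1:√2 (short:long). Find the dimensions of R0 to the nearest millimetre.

445 × 629 mm

Let the short side be w mm. Then w · w√2 = 0.28 m² = 280,000 mm².
w² = 280,000/√2, so w ≈ 445.0 mm; long side = w√2 ≈ 629.3 mm.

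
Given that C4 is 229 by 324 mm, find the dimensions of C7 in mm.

C5: ⌊324/2⌋ × 229 = 162 × 229 mm
C6: ⌊229/2⌋ × 162 = 114 × 162 mm
C7: ⌊162/2⌋ × 114 = 81 × 114 mm

81 × 114 mm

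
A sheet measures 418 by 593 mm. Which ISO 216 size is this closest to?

Aspect ratio 593/418 ≈ 1.419 — close to the ISO √2 ≈ 1.414.
In the A-series (A0 area = 1 m²): A2 = 420 × 594 mm.
Off by 3 mm total — nearest standard size.

A2 (420 × 594 mm)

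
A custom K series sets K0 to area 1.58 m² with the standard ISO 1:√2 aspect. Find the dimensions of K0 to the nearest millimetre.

1057 × 1495 mm

Let the short side be w mm. Then w · w√2 = 1.58 m² = 1,580,000 mm².
w² = 1,580,000/√2, so w ≈ 1057.0 mm; long side = w√2 ≈ 1494.8 mm.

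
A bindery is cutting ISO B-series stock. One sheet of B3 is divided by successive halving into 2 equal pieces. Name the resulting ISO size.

B4

2 = 2^1, so 1 halving step.
B3 → B4 → … → B4 after 1 step.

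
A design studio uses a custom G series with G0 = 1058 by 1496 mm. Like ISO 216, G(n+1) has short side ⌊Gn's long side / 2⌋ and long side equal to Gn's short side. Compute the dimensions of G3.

G1: ⌊1496/2⌋ × 1058 = 748 × 1058 mm
G2: ⌊1058/2⌋ × 748 = 529 × 748 mm
G3: ⌊748/2⌋ × 529 = 374 × 529 mm

374 × 529 mm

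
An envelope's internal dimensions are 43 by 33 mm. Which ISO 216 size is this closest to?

Aspect ratio 43/33 ≈ 1.303 (ISO target is √2 ≈ 1.414).
In the B-series (B0 = 1000 × 1414 mm): B10 = 31 × 44 mm.
Off by 3 mm total — nearest standard size.

B10 (31 × 44 mm)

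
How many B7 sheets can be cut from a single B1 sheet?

Each ISO step halves the sheet: 1 × B1 → 2 × B2 → 4 × B3 → 8 × B4 → …
From B1 to B7 is 6 halving steps: 2^6 = 64.

64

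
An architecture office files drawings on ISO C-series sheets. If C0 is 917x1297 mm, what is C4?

229 × 324 mm

C1: ⌊1297/2⌋ × 917 = 648 × 917 mm
C2: ⌊917/2⌋ × 648 = 458 × 648 mm
C3: ⌊648/2⌋ × 458 = 324 × 458 mm
C4: ⌊458/2⌋ × 324 = 229 × 324 mm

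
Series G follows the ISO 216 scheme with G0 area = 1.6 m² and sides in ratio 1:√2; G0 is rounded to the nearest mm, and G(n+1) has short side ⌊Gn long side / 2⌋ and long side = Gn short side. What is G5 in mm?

188 × 266 mm

Let G0's short side be w mm. w · w√2 = 1.6 m² = 1,600,000 mm², so w ≈ 1063.7 mm and w√2 ≈ 1504.2 mm → G0 = 1064 × 1504 mm.
G1: ⌊1504/2⌋ × 1064 = 752 × 1064 mm
G2: ⌊1064/2⌋ × 752 = 532 × 752 mm
G3: ⌊752/2⌋ × 532 = 376 × 532 mm
G4: ⌊532/2⌋ × 376 = 266 × 376 mm
G5: ⌊376/2⌋ × 266 = 188 × 266 mm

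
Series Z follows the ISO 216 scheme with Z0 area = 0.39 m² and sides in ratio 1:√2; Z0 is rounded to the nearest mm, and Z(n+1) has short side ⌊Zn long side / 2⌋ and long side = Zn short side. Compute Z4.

Let Z0's short side be w mm. w · w√2 = 0.39 m² = 390,000 mm², so w ≈ 525.1 mm and w√2 ≈ 742.7 mm → Z0 = 525 × 743 mm.
Z1: ⌊743/2⌋ × 525 = 371 × 525 mm
Z2: ⌊525/2⌋ × 371 = 262 × 371 mm
Z3: ⌊371/2⌋ × 262 = 185 × 262 mm
Z4: ⌊262/2⌋ × 185 = 131 × 185 mm

131 × 185 mm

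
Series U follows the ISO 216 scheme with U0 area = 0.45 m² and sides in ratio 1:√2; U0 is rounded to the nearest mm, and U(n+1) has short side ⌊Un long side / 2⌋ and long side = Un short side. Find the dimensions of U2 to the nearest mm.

Let U0's short side be w mm. w · w√2 = 0.45 m² = 450,000 mm², so w ≈ 564.1 mm and w√2 ≈ 797.7 mm → U0 = 564 × 798 mm.
U1: ⌊798/2⌋ × 564 = 399 × 564 mm
U2: ⌊564/2⌋ × 399 = 282 × 399 mm

282 × 399 mm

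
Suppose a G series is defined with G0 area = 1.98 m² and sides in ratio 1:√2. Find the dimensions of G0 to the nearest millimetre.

1183 × 1673 mm

Let the short side be w mm. Then w · w√2 = 1.98 m² = 1,980,000 mm².
w² = 1,980,000/√2, so w ≈ 1183.2 mm; long side = w√2 ≈ 1673.4 mm.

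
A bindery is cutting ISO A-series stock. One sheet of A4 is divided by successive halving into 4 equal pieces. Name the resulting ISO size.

A6

4 = 2^2, so 2 halving steps.
A4 → A5 → … → A6 after 2 steps.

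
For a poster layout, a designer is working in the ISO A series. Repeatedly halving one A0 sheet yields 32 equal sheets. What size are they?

32 = 2^5, so 5 halving steps.
A0 → A1 → … → A5 after 5 steps.

A5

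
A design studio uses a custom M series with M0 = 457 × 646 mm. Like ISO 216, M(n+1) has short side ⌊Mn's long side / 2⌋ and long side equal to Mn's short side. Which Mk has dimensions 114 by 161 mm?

M0: 457 × 646 mm
M1: 323 × 457 mm
M2: 228 × 323 mm
M3: 161 × 228 mm
M4: 114 × 161 mm
M5: 80 × 114 mm
→ matches M4.

M4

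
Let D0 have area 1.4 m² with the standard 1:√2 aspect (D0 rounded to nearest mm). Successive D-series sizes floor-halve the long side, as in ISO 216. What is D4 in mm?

Let D0's short side be w mm. w · w√2 = 1.4 m² = 1,400,000 mm², so w ≈ 995.0 mm and w√2 ≈ 1407.1 mm → D0 = 995 × 1407 mm.
D1: ⌊1407/2⌋ × 995 = 703 × 995 mm
D2: ⌊995/2⌋ × 703 = 497 × 703 mm
D3: ⌊703/2⌋ × 497 = 351 × 497 mm
D4: ⌊497/2⌋ × 351 = 248 × 351 mm

248 × 351 mm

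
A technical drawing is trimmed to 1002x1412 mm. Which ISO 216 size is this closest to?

B0 (1000 × 1414 mm)

Aspect ratio 1412/1002 ≈ 1.409 — close to the ISO √2 ≈ 1.414.
In the B-series (B0 = 1000 × 1414 mm): B0 = 1000 × 1414 mm.
Off by 4 mm total — nearest standard size.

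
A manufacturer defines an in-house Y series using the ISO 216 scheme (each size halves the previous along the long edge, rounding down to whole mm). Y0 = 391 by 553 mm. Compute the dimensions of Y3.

138 × 195 mm

Y1: ⌊553/2⌋ × 391 = 276 × 391 mm
Y2: ⌊391/2⌋ × 276 = 195 × 276 mm
Y3: ⌊276/2⌋ × 195 = 138 × 195 mm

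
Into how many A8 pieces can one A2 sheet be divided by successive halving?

A2 = 420 × 594 mm; A8 = 52 × 74 mm.
Each halving step doubles the count; 6 steps from A2 to A8.
2^6 = 64.

64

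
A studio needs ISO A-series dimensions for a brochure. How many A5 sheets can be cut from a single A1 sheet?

A1 = 594 × 841 mm; A5 = 148 × 210 mm.
Each halving step doubles the count; 4 steps from A1 to A5.
2^4 = 16.

16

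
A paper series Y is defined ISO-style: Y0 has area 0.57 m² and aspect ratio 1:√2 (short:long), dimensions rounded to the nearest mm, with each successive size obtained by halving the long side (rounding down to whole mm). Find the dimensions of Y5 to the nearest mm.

112 × 158 mm

Let Y0's short side be w mm. w · w√2 = 0.57 m² = 570,000 mm², so w ≈ 634.9 mm and w√2 ≈ 897.8 mm → Y0 = 635 × 898 mm.
Y1: ⌊898/2⌋ × 635 = 449 × 635 mm
Y2: ⌊635/2⌋ × 449 = 317 × 449 mm
Y3: ⌊449/2⌋ × 317 = 224 × 317 mm
Y4: ⌊317/2⌋ × 224 = 158 × 224 mm
Y5: ⌊224/2⌋ × 158 = 112 × 158 mm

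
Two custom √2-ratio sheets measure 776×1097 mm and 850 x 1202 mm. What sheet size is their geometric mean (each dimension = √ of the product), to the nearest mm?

Short side: √(776 · 850) = √659600 ≈ 812.2 → 812 mm
Long side: √(1097 · 1202) = √1318594 ≈ 1148.3 → 1148 mm

812 × 1148 mm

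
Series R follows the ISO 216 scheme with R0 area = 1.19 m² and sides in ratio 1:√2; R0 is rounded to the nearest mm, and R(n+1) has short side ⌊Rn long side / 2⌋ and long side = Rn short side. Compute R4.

229 × 324 mm

Let R0's short side be w mm. w · w√2 = 1.19 m² = 1,190,000 mm², so w ≈ 917.3 mm and w√2 ≈ 1297.3 mm → R0 = 917 × 1297 mm.
R1: ⌊1297/2⌋ × 917 = 648 × 917 mm
R2: ⌊917/2⌋ × 648 = 458 × 648 mm
R3: ⌊648/2⌋ × 458 = 324 × 458 mm
R4: ⌊458/2⌋ × 324 = 229 × 324 mm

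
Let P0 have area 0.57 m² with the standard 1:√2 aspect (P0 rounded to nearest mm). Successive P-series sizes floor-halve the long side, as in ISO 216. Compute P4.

Let P0's short side be w mm. w · w√2 = 0.57 m² = 570,000 mm², so w ≈ 634.9 mm and w√2 ≈ 897.8 mm → P0 = 635 × 898 mm.
P1: ⌊898/2⌋ × 635 = 449 × 635 mm
P2: ⌊635/2⌋ × 449 = 317 × 449 mm
P3: ⌊449/2⌋ × 317 = 224 × 317 mm
P4: ⌊317/2⌋ × 224 = 158 × 224 mm

158 × 224 mm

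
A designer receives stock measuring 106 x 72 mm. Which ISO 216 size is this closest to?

A7 (74 × 105 mm)

Aspect ratio 106/72 ≈ 1.472 (ISO target is √2 ≈ 1.414).
In the A-series (A0 area = 1 m²): A7 = 74 × 105 mm.
Off by 3 mm total — nearest standard size.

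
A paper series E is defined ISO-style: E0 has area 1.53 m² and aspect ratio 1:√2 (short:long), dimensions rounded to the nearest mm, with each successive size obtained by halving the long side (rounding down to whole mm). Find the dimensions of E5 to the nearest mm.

Let E0's short side be w mm. w · w√2 = 1.53 m² = 1,530,000 mm², so w ≈ 1040.1 mm and w√2 ≈ 1471.0 mm → E0 = 1040 × 1471 mm.
E1: ⌊1471/2⌋ × 1040 = 735 × 1040 mm
E2: ⌊1040/2⌋ × 735 = 520 × 735 mm
E3: ⌊735/2⌋ × 520 = 367 × 520 mm
E4: ⌊520/2⌋ × 367 = 260 × 367 mm
E5: ⌊367/2⌋ × 260 = 183 × 260 mm

183 × 260 mm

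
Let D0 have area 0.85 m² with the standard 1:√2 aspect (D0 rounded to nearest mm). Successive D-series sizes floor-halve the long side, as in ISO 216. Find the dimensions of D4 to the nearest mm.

193 × 274 mm

Let D0's short side be w mm. w · w√2 = 0.85 m² = 850,000 mm², so w ≈ 775.3 mm and w√2 ≈ 1096.4 mm → D0 = 775 × 1096 mm.
D1: ⌊1096/2⌋ × 775 = 548 × 775 mm
D2: ⌊775/2⌋ × 548 = 387 × 548 mm
D3: ⌊548/2⌋ × 387 = 274 × 387 mm
D4: ⌊387/2⌋ × 274 = 193 × 274 mm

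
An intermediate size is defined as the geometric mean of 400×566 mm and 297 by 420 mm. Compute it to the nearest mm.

Short side: √(400 · 297) = √118800 ≈ 344.7 → 345 mm
Long side: √(566 · 420) = √237720 ≈ 487.6 → 488 mm

345 × 488 mm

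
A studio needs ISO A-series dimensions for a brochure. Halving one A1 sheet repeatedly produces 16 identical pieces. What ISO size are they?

A5

16 = 2^4, so 4 halving steps.
A1 → A2 → … → A5 after 4 steps.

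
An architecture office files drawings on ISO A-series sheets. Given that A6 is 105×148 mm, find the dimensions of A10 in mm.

A7: ⌊148/2⌋ × 105 = 74 × 105 mm
A8: ⌊105/2⌋ × 74 = 52 × 74 mm
A9: ⌊74/2⌋ × 52 = 37 × 52 mm
A10: ⌊52/2⌋ × 37 = 26 × 37 mm

26 × 37 mm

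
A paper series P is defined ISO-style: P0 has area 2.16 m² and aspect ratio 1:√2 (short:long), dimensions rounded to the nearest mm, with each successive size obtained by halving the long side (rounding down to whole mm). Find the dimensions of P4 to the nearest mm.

Let P0's short side be w mm. w · w√2 = 2.16 m² = 2,160,000 mm², so w ≈ 1235.9 mm and w√2 ≈ 1747.8 mm → P0 = 1236 × 1748 mm.
P1: ⌊1748/2⌋ × 1236 = 874 × 1236 mm
P2: ⌊1236/2⌋ × 874 = 618 × 874 mm
P3: ⌊874/2⌋ × 618 = 437 × 618 mm
P4: ⌊618/2⌋ × 437 = 309 × 437 mm

309 × 437 mm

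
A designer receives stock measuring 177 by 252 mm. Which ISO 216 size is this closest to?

Aspect ratio 252/177 ≈ 1.424 — close to the ISO √2 ≈ 1.414.
In the B-series (B0 = 1000 × 1414 mm): B5 = 176 × 250 mm.
Off by 3 mm total — nearest standard size.

B5 (176 × 250 mm)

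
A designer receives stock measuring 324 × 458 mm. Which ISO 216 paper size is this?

C3 (324 × 458 mm)

Aspect ratio 458/324 ≈ 1.414 — close to the ISO √2 ≈ 1.414.
In the C-series (envelope sizes, between A and B): C3 = 324 × 458 mm.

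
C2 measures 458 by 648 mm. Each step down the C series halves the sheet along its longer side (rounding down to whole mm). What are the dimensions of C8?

57 × 81 mm

C3: ⌊648/2⌋ × 458 = 324 × 458 mm
C4: ⌊458/2⌋ × 324 = 229 × 324 mm
C5: ⌊324/2⌋ × 229 = 162 × 229 mm
C6: ⌊229/2⌋ × 162 = 114 × 162 mm
C7: ⌊162/2⌋ × 114 = 81 × 114 mm
C8: ⌊114/2⌋ × 81 = 57 × 81 mm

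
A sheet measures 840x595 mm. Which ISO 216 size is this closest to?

Aspect ratio 840/595 ≈ 1.412 — close to the ISO √2 ≈ 1.414.
In the A-series (A0 area = 1 m²): A1 = 594 × 841 mm.
Off by 2 mm total — nearest standard size.

A1 (594 × 841 mm)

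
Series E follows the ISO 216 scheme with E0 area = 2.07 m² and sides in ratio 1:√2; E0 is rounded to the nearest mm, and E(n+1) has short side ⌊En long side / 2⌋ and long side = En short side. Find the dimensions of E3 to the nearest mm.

427 × 605 mm

Let E0's short side be w mm. w · w√2 = 2.07 m² = 2,070,000 mm², so w ≈ 1209.8 mm and w√2 ≈ 1711.0 mm → E0 = 1210 × 1711 mm.
E1: ⌊1711/2⌋ × 1210 = 855 × 1210 mm
E2: ⌊1210/2⌋ × 855 = 605 × 855 mm
E3: ⌊855/2⌋ × 605 = 427 × 605 mm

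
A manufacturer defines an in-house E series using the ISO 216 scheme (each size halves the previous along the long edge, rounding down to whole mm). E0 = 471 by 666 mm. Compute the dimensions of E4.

E1: ⌊666/2⌋ × 471 = 333 × 471 mm
E2: ⌊471/2⌋ × 333 = 235 × 333 mm
E3: ⌊333/2⌋ × 235 = 166 × 235 mm
E4: ⌊235/2⌋ × 166 = 117 × 166 mm

117 × 166 mm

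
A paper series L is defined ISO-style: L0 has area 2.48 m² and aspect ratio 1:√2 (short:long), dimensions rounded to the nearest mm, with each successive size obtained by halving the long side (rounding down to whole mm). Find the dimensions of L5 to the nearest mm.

Let L0's short side be w mm. w · w√2 = 2.48 m² = 2,480,000 mm², so w ≈ 1324.2 mm and w√2 ≈ 1872.8 mm → L0 = 1324 × 1873 mm.
L1: ⌊1873/2⌋ × 1324 = 936 × 1324 mm
L2: ⌊1324/2⌋ × 936 = 662 × 936 mm
L3: ⌊936/2⌋ × 662 = 468 × 662 mm
L4: ⌊662/2⌋ × 468 = 331 × 468 mm
L5: ⌊468/2⌋ × 331 = 234 × 331 mm

234 × 331 mm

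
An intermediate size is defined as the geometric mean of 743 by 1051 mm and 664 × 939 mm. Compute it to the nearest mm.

702 × 993 mm

Short side: √(743 · 664) = √493352 ≈ 702.4 → 702 mm
Long side: √(1051 · 939) = √986889 ≈ 993.4 → 993 mm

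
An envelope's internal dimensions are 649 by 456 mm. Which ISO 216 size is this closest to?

Aspect ratio 649/456 ≈ 1.423 — close to the ISO √2 ≈ 1.414.
In the C-series (envelope sizes, between A and B): C2 = 458 × 648 mm.
Off by 3 mm total — nearest standard size.

C2 (458 × 648 mm)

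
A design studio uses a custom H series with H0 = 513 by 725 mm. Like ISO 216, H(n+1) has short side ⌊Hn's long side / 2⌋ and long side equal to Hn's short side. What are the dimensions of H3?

H1: ⌊725/2⌋ × 513 = 362 × 513 mm
H2: ⌊513/2⌋ × 362 = 256 × 362 mm
H3: ⌊362/2⌋ × 256 = 181 × 256 mm

181 × 256 mm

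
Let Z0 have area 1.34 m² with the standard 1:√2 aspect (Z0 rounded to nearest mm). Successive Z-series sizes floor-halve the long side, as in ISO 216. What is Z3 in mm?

344 × 486 mm

Let Z0's short side be w mm. w · w√2 = 1.34 m² = 1,340,000 mm², so w ≈ 973.4 mm and w√2 ≈ 1376.6 mm → Z0 = 973 × 1377 mm.
Z1: ⌊1377/2⌋ × 973 = 688 × 973 mm
Z2: ⌊973/2⌋ × 688 = 486 × 688 mm
Z3: ⌊688/2⌋ × 486 = 344 × 486 mm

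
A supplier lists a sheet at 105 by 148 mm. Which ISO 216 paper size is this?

A6 (105 × 148 mm)

Aspect ratio 148/105 ≈ 1.410 — close to the ISO √2 ≈ 1.414.
In the A-series (A0 area = 1 m²): A6 = 105 × 148 mm.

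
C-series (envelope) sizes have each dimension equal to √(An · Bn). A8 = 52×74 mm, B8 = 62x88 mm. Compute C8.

57 × 81 mm

Short side: √(52 · 62) = √3224 ≈ 56.8 → 57 mm
Long side: √(74 · 88) = √6512 ≈ 80.7 → 81 mm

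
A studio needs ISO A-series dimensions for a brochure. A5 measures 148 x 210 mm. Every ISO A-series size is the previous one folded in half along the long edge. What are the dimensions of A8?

A6: ⌊210/2⌋ × 148 = 105 × 148 mm
A7: ⌊148/2⌋ × 105 = 74 × 105 mm
A8: ⌊105/2⌋ × 74 = 52 × 74 mm

52 × 74 mm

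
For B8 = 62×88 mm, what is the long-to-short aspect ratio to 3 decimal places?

88 / 62 = 1.419
ISO 216 targets √2 ≈ 1.414; the +0.005 deviation is from mm rounding.

1.419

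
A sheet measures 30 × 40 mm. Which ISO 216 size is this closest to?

C10 (28 × 40 mm)

Aspect ratio 40/30 ≈ 1.333 (ISO target is √2 ≈ 1.414).
In the C-series (envelope sizes, between A and B): C10 = 28 × 40 mm.
Off by 2 mm total — nearest standard size.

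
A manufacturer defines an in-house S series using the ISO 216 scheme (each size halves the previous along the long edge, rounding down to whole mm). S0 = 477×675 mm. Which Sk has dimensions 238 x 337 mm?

S2

S0: 477 × 675 mm
S1: 337 × 477 mm
S2: 238 × 337 mm
S3: 168 × 238 mm
→ matches S2.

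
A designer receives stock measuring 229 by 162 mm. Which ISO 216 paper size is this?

C5 (162 × 229 mm)

Aspect ratio 229/162 ≈ 1.414 — close to the ISO √2 ≈ 1.414.
In the C-series (envelope sizes, between A and B): C5 = 162 × 229 mm.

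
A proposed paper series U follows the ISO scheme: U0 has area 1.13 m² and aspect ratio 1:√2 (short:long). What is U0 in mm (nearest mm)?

894 × 1264 mm

Let the short side be w mm. Then w · w√2 = 1.13 m² = 1,130,000 mm².
w² = 1,130,000/√2, so w ≈ 893.9 mm; long side = w√2 ≈ 1264.1 mm.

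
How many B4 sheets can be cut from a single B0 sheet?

16

Each ISO step halves the sheet: 1 × B0 → 2 × B1 → 4 × B2 → 8 × B3 → …
From B0 to B4 is 4 halving steps: 2^4 = 16.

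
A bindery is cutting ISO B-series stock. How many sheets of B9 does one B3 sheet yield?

64

B3 = 353 × 500 mm; B9 = 44 × 62 mm.
Each halving step doubles the count; 6 steps from B3 to B9.
2^6 = 64.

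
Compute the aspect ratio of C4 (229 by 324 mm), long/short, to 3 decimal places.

1.415

324 / 229 = 1.415
Matches √2 ≈ 1.414 — the ISO 216 defining ratio.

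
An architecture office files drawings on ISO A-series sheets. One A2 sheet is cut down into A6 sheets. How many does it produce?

16

Each ISO step halves the sheet: 1 × A2 → 2 × A3 → 4 × A4 → 8 × A5 → …
From A2 to A6 is 4 halving steps: 2^4 = 16.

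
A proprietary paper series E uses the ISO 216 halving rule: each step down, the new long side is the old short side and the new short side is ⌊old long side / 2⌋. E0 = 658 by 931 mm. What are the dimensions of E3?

232 × 329 mm

E1: ⌊931/2⌋ × 658 = 465 × 658 mm
E2: ⌊658/2⌋ × 465 = 329 × 465 mm
E3: ⌊465/2⌋ × 329 = 232 × 329 mm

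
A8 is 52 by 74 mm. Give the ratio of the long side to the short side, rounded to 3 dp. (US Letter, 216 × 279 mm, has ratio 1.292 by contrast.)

1.423

74 / 52 = 1.423
ISO 216 targets √2 ≈ 1.414; the +0.009 deviation is from mm rounding.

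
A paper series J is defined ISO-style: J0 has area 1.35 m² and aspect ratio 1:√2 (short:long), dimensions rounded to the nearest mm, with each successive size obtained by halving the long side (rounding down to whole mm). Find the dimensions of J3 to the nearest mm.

345 × 488 mm

Let J0's short side be w mm. w · w√2 = 1.35 m² = 1,350,000 mm², so w ≈ 977.0 mm and w√2 ≈ 1381.7 mm → J0 = 977 × 1382 mm.
J1: ⌊1382/2⌋ × 977 = 691 × 977 mm
J2: ⌊977/2⌋ × 691 = 488 × 691 mm
J3: ⌊691/2⌋ × 488 = 345 × 488 mm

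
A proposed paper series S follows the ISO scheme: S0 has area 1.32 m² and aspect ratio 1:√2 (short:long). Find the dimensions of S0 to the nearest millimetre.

966 × 1366 mm

Let the short side be w mm. Then w · w√2 = 1.32 m² = 1,320,000 mm².
w² = 1,320,000/√2, so w ≈ 966.1 mm; long side = w√2 ≈ 1366.3 mm.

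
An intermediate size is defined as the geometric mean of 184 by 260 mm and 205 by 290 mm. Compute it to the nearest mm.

194 × 275 mm

Short side: √(184 · 205) = √37720 ≈ 194.2 → 194 mm
Long side: √(260 · 290) = √75400 ≈ 274.6 → 275 mm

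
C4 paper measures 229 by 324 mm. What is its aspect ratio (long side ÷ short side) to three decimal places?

1.415

324 / 229 = 1.415
Matches √2 ≈ 1.414 — the ISO 216 defining ratio.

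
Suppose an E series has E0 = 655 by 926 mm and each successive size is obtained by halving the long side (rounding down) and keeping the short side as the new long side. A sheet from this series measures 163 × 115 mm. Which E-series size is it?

E0: 655 × 926 mm
E1: 463 × 655 mm
E2: 327 × 463 mm
E3: 231 × 327 mm
E4: 163 × 231 mm
E5: 115 × 163 mm
E6: 81 × 115 mm
→ matches E5.

E5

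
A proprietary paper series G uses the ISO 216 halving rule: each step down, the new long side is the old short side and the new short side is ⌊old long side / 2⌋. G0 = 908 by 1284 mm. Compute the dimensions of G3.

G1: ⌊1284/2⌋ × 908 = 642 × 908 mm
G2: ⌊908/2⌋ × 642 = 454 × 642 mm
G3: ⌊642/2⌋ × 454 = 321 × 454 mm

321 × 454 mm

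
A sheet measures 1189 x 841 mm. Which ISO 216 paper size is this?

A0 (841 × 1189 mm)

Aspect ratio 1189/841 ≈ 1.414 — close to the ISO √2 ≈ 1.414.
In the A-series (A0 area = 1 m²): A0 = 841 × 1189 mm.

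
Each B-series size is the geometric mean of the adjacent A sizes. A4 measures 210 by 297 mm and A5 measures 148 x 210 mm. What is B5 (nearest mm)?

Short side: √(210 · 148) = √31080 ≈ 176.3 → 176 mm
Long side: √(297 · 210) = √62370 ≈ 249.7 → 250 mm

176 × 250 mm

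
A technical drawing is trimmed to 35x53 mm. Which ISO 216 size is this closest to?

Aspect ratio 53/35 ≈ 1.514 (ISO target is √2 ≈ 1.414).
In the A-series (A0 area = 1 m²): A9 = 37 × 52 mm.
Off by 3 mm total — nearest standard size.

A9 (37 × 52 mm)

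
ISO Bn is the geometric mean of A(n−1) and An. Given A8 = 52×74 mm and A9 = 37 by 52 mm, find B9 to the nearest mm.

Short side: √(52 · 37) = √1924 ≈ 43.9 → 44 mm
Long side: √(74 · 52) = √3848 ≈ 62.0 → 62 mm

44 × 62 mm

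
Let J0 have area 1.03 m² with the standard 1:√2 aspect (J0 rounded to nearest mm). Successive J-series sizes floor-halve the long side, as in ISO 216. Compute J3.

Let J0's short side be w mm. w · w√2 = 1.03 m² = 1,030,000 mm², so w ≈ 853.4 mm and w√2 ≈ 1206.9 mm → J0 = 853 × 1207 mm.
J1: ⌊1207/2⌋ × 853 = 603 × 853 mm
J2: ⌊853/2⌋ × 603 = 426 × 603 mm
J3: ⌊603/2⌋ × 426 = 301 × 426 mm

301 × 426 mm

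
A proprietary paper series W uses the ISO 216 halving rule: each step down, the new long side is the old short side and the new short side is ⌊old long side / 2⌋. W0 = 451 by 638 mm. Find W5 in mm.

79 × 112 mm

W1: ⌊638/2⌋ × 451 = 319 × 451 mm
W2: ⌊451/2⌋ × 319 = 225 × 319 mm
W3: ⌊319/2⌋ × 225 = 159 × 225 mm
W4: ⌊225/2⌋ × 159 = 112 × 159 mm
W5: ⌊159/2⌋ × 112 = 79 × 112 mm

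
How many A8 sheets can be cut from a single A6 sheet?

Each ISO step halves the sheet: 1 × A6 → 2 × A7 → 4 × A8
From A6 to A8 is 2 halving steps: 2^2 = 4.

4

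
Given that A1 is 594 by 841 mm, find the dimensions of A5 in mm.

148 × 210 mm

A2: ⌊841/2⌋ × 594 = 420 × 594 mm
A3: ⌊594/2⌋ × 420 = 297 × 420 mm
A4: ⌊420/2⌋ × 297 = 210 × 297 mm
A5: ⌊297/2⌋ × 210 = 148 × 210 mm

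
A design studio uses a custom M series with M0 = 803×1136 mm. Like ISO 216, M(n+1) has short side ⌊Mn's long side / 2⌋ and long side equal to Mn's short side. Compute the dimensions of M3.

284 × 401 mm

M1: ⌊1136/2⌋ × 803 = 568 × 803 mm
M2: ⌊803/2⌋ × 568 = 401 × 568 mm
M3: ⌊568/2⌋ × 401 = 284 × 401 mm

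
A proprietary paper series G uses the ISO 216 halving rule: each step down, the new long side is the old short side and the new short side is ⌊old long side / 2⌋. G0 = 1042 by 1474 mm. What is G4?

260 × 368 mm

G1: ⌊1474/2⌋ × 1042 = 737 × 1042 mm
G2: ⌊1042/2⌋ × 737 = 521 × 737 mm
G3: ⌊737/2⌋ × 521 = 368 × 521 mm
G4: ⌊521/2⌋ × 368 = 260 × 368 mm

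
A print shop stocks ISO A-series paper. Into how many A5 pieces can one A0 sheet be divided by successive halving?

32

Each ISO step halves the sheet: 1 × A0 → 2 × A1 → 4 × A2 → 8 × A3 → …
From A0 to A5 is 5 halving steps: 2^5 = 32.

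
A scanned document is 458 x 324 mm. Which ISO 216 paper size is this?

Aspect ratio 458/324 ≈ 1.414 — close to the ISO √2 ≈ 1.414.
In the C-series (envelope sizes, between A and B): C3 = 324 × 458 mm.

C3 (324 × 458 mm)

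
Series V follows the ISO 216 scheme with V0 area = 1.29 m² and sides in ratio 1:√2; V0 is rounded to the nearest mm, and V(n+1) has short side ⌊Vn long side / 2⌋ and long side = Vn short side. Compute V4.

238 × 337 mm

Let V0's short side be w mm. w · w√2 = 1.29 m² = 1,290,000 mm², so w ≈ 955.1 mm and w√2 ≈ 1350.7 mm → V0 = 955 × 1351 mm.
V1: ⌊1351/2⌋ × 955 = 675 × 955 mm
V2: ⌊955/2⌋ × 675 = 477 × 675 mm
V3: ⌊675/2⌋ × 477 = 337 × 477 mm
V4: ⌊477/2⌋ × 337 = 238 × 337 mm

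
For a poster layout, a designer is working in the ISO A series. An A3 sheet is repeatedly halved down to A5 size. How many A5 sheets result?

A3 = 297 × 420 mm; A5 = 148 × 210 mm.
Each halving step doubles the count; 2 steps from A3 to A5.
2^2 = 4.

4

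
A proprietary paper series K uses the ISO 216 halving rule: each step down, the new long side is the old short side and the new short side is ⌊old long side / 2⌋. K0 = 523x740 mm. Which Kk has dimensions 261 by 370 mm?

K2

K0: 523 × 740 mm
K1: 370 × 523 mm
K2: 261 × 370 mm
K3: 185 × 261 mm
→ matches K2.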